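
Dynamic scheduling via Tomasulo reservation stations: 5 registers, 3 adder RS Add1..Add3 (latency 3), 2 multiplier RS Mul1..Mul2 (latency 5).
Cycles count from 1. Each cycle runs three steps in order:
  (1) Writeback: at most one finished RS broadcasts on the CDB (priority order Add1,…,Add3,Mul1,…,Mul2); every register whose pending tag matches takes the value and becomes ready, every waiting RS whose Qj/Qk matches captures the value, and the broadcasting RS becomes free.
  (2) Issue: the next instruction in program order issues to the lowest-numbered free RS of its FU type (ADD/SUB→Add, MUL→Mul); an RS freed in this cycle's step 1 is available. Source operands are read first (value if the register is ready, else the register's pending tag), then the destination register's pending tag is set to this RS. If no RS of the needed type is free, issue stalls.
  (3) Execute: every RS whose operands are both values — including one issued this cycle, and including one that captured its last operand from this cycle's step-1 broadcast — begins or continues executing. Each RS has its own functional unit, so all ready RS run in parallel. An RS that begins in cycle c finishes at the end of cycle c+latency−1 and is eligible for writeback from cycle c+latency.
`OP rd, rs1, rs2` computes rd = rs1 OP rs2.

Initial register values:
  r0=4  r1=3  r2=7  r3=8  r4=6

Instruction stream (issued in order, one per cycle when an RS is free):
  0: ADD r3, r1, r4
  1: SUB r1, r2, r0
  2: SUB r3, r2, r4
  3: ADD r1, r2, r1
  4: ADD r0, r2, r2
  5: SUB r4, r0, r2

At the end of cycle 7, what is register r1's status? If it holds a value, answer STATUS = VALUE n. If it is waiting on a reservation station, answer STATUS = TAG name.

cycle 1: issue ADD r3<-Add1 // r0:4,r1:3,r2:7,r3:Add1,r4:6
cycle 2: issue SUB r1<-Add2 // r0:4,r1:Add2,r2:7,r3:Add1,r4:6
cycle 3: issue SUB r3<-Add3 // r0:4,r1:Add2,r2:7,r3:Add3,r4:6
cycle 4: CDB Add1=9; issue ADD r1<-Add1 // r0:4,r1:Add1,r2:7,r3:Add3,r4:6
cycle 5: CDB Add2=3; issue ADD r0<-Add2 // r0:Add2,r1:Add1,r2:7,r3:Add3,r4:6
cycle 6: CDB Add3=1; issue SUB r4<-Add3 // r0:Add2,r1:Add1,r2:7,r3:1,r4:Add3
cycle 7: - // r0:Add2,r1:Add1,r2:7,r3:1,r4:Add3

STATUS = TAG Add1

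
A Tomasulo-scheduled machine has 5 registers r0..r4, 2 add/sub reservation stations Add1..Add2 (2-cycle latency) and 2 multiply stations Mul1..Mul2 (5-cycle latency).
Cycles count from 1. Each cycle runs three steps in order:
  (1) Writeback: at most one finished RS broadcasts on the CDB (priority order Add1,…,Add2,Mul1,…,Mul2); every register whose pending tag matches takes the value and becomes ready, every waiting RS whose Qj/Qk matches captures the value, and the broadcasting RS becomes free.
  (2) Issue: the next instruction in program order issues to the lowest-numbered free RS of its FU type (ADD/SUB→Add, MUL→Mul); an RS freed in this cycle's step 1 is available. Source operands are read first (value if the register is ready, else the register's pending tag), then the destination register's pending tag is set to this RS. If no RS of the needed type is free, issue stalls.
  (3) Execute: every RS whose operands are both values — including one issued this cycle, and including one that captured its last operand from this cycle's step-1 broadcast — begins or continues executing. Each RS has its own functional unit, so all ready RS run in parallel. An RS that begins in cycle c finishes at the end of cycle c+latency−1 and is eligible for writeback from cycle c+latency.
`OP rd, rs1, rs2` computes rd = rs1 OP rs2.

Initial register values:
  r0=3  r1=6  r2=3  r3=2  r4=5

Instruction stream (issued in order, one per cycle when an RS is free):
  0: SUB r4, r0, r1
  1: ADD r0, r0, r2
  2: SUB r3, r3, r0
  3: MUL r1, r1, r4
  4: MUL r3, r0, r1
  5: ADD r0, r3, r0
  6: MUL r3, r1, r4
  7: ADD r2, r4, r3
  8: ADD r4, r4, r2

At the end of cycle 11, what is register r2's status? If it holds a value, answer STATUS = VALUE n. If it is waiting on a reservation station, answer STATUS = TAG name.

  c1: issue SUB r4<-Add1  regs: r0:3,r1:6,r2:3,r3:2,r4:Add1
  c2: issue ADD r0<-Add2  regs: r0:Add2,r1:6,r2:3,r3:2,r4:Add1
  c3: CDB Add1=-3; issue SUB r3<-Add1  regs: r0:Add2,r1:6,r2:3,r3:Add1,r4:-3
  c4: CDB Add2=6; issue MUL r1<-Mul1  regs: r0:6,r1:Mul1,r2:3,r3:Add1,r4:-3
  c5: issue MUL r3<-Mul2  regs: r0:6,r1:Mul1,r2:3,r3:Mul2,r4:-3
  c6: CDB Add1=-4; issue ADD r0<-Add1  regs: r0:Add1,r1:Mul1,r2:3,r3:Mul2,r4:-3
  c7: stall  regs: r0:Add1,r1:Mul1,r2:3,r3:Mul2,r4:-3
  c8: stall  regs: r0:Add1,r1:Mul1,r2:3,r3:Mul2,r4:-3
  c9: CDB Mul1=-18; issue MUL r3<-Mul1  regs: r0:Add1,r1:-18,r2:3,r3:Mul1,r4:-3
  c10: issue ADD r2<-Add2  regs: r0:Add1,r1:-18,r2:Add2,r3:Mul1,r4:-3
  c11: stall  regs: r0:Add1,r1:-18,r2:Add2,r3:Mul1,r4:-3

STATUS = TAG Add2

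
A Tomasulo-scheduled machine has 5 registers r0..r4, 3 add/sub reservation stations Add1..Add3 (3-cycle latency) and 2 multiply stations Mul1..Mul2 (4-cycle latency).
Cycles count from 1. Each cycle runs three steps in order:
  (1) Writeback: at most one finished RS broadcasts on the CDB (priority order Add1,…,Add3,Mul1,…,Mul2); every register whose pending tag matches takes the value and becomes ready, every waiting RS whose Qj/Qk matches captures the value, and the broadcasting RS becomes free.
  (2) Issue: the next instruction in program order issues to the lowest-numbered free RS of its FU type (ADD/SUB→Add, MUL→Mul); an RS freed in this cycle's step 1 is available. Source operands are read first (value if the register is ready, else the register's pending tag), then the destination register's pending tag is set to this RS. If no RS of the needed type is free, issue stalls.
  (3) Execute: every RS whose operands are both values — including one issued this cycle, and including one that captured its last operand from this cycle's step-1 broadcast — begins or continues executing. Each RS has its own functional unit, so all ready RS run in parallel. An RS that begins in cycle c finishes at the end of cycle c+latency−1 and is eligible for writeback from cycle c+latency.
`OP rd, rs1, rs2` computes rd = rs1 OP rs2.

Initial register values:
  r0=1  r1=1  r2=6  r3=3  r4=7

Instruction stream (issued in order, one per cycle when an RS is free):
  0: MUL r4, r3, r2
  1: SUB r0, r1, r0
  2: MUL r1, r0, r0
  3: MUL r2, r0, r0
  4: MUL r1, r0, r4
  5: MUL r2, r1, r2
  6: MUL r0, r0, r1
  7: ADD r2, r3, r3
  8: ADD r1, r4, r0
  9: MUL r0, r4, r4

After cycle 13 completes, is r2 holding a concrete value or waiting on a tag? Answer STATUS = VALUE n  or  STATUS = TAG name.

STATUS = TAG Mul1

  c1: issue MUL r4<-Mul1  regs: r0:1,r1:1,r2:6,r3:3,r4:Mul1
  c2: issue SUB r0<-Add1  regs: r0:Add1,r1:1,r2:6,r3:3,r4:Mul1
  c3: issue MUL r1<-Mul2  regs: r0:Add1,r1:Mul2,r2:6,r3:3,r4:Mul1
  c4: stall  regs: r0:Add1,r1:Mul2,r2:6,r3:3,r4:Mul1
  c5: CDB Add1=0; stall  regs: r0:0,r1:Mul2,r2:6,r3:3,r4:Mul1
  c6: CDB Mul1=18; issue MUL r2<-Mul1  regs: r0:0,r1:Mul2,r2:Mul1,r3:3,r4:18
  c7: stall  regs: r0:0,r1:Mul2,r2:Mul1,r3:3,r4:18
  c8: stall  regs: r0:0,r1:Mul2,r2:Mul1,r3:3,r4:18
  c9: CDB Mul2=0; issue MUL r1<-Mul2  regs: r0:0,r1:Mul2,r2:Mul1,r3:3,r4:18
  c10: CDB Mul1=0; issue MUL r2<-Mul1  regs: r0:0,r1:Mul2,r2:Mul1,r3:3,r4:18
  c11: stall  regs: r0:0,r1:Mul2,r2:Mul1,r3:3,r4:18
  c12: stall  regs: r0:0,r1:Mul2,r2:Mul1,r3:3,r4:18
  c13: CDB Mul2=0; issue MUL r0<-Mul2  regs: r0:Mul2,r1:0,r2:Mul1,r3:3,r4:18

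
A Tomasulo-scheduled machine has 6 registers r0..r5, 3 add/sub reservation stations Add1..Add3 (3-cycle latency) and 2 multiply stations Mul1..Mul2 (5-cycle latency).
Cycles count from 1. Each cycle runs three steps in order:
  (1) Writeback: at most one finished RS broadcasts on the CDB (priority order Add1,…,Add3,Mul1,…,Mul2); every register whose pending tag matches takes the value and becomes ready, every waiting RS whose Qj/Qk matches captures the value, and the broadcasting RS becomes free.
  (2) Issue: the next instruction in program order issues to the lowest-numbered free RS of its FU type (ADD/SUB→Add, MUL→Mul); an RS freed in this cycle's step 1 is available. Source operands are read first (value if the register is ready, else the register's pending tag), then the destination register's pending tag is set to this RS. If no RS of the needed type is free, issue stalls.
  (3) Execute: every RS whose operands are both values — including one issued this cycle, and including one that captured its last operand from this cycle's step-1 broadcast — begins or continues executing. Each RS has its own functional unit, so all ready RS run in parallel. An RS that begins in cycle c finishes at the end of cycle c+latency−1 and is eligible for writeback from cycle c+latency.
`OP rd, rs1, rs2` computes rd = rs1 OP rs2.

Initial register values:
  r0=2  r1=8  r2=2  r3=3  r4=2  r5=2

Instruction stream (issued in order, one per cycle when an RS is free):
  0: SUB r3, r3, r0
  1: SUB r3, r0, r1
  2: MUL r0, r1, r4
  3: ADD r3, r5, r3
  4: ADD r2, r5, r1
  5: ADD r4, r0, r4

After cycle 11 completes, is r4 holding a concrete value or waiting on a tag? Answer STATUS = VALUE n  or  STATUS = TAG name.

cycle 1: issue SUB r3<-Add1 // r0:2,r1:8,r2:2,r3:Add1,r4:2,r5:2
cycle 2: issue SUB r3<-Add2 // r0:2,r1:8,r2:2,r3:Add2,r4:2,r5:2
cycle 3: issue MUL r0<-Mul1 // r0:Mul1,r1:8,r2:2,r3:Add2,r4:2,r5:2
cycle 4: CDB Add1=1; issue ADD r3<-Add1 // r0:Mul1,r1:8,r2:2,r3:Add1,r4:2,r5:2
cycle 5: CDB Add2=-6; issue ADD r2<-Add2 // r0:Mul1,r1:8,r2:Add2,r3:Add1,r4:2,r5:2
cycle 6: issue ADD r4<-Add3 // r0:Mul1,r1:8,r2:Add2,r3:Add1,r4:Add3,r5:2
cycle 7: - // r0:Mul1,r1:8,r2:Add2,r3:Add1,r4:Add3,r5:2
cycle 8: CDB Add1=-4 // r0:Mul1,r1:8,r2:Add2,r3:-4,r4:Add3,r5:2
cycle 9: CDB Add2=10 // r0:Mul1,r1:8,r2:10,r3:-4,r4:Add3,r5:2
cycle 10: CDB Mul1=16 // r0:16,r1:8,r2:10,r3:-4,r4:Add3,r5:2
cycle 11: - // r0:16,r1:8,r2:10,r3:-4,r4:Add3,r5:2

STATUS = TAG Add3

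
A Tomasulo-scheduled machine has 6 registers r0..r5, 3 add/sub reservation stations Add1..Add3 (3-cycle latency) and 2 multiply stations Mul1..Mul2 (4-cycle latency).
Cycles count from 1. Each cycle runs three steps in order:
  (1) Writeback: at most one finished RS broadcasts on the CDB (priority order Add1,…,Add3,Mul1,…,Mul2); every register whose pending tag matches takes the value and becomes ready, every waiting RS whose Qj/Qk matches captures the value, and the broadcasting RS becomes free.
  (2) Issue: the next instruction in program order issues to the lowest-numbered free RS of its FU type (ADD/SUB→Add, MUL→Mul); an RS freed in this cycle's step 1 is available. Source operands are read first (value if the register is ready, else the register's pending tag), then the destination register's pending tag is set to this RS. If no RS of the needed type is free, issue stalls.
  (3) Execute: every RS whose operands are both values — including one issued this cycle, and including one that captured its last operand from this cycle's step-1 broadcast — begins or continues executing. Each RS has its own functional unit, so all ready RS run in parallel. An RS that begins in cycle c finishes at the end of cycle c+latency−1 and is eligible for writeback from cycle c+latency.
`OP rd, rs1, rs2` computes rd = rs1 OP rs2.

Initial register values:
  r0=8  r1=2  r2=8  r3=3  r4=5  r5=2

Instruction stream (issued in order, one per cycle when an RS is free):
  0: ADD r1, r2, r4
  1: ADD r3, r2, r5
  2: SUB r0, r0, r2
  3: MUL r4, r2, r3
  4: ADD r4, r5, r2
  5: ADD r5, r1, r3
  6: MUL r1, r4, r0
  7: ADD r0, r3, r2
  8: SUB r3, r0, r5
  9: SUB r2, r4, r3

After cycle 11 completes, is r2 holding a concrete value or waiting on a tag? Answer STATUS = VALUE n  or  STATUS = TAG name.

cycle 1: issue ADD r1<-Add1 // r0:8,r1:Add1,r2:8,r3:3,r4:5,r5:2
cycle 2: issue ADD r3<-Add2 // r0:8,r1:Add1,r2:8,r3:Add2,r4:5,r5:2
cycle 3: issue SUB r0<-Add3 // r0:Add3,r1:Add1,r2:8,r3:Add2,r4:5,r5:2
cycle 4: CDB Add1=13; issue MUL r4<-Mul1 // r0:Add3,r1:13,r2:8,r3:Add2,r4:Mul1,r5:2
cycle 5: CDB Add2=10; issue ADD r4<-Add1 // r0:Add3,r1:13,r2:8,r3:10,r4:Add1,r5:2
cycle 6: CDB Add3=0; issue ADD r5<-Add2 // r0:0,r1:13,r2:8,r3:10,r4:Add1,r5:Add2
cycle 7: issue MUL r1<-Mul2 // r0:0,r1:Mul2,r2:8,r3:10,r4:Add1,r5:Add2
cycle 8: CDB Add1=10; issue ADD r0<-Add1 // r0:Add1,r1:Mul2,r2:8,r3:10,r4:10,r5:Add2
cycle 9: CDB Add2=23; issue SUB r3<-Add2 // r0:Add1,r1:Mul2,r2:8,r3:Add2,r4:10,r5:23
cycle 10: CDB Mul1=80; issue SUB r2<-Add3 // r0:Add1,r1:Mul2,r2:Add3,r3:Add2,r4:10,r5:23
cycle 11: CDB Add1=18 // r0:18,r1:Mul2,r2:Add3,r3:Add2,r4:10,r5:23

STATUS = TAG Add3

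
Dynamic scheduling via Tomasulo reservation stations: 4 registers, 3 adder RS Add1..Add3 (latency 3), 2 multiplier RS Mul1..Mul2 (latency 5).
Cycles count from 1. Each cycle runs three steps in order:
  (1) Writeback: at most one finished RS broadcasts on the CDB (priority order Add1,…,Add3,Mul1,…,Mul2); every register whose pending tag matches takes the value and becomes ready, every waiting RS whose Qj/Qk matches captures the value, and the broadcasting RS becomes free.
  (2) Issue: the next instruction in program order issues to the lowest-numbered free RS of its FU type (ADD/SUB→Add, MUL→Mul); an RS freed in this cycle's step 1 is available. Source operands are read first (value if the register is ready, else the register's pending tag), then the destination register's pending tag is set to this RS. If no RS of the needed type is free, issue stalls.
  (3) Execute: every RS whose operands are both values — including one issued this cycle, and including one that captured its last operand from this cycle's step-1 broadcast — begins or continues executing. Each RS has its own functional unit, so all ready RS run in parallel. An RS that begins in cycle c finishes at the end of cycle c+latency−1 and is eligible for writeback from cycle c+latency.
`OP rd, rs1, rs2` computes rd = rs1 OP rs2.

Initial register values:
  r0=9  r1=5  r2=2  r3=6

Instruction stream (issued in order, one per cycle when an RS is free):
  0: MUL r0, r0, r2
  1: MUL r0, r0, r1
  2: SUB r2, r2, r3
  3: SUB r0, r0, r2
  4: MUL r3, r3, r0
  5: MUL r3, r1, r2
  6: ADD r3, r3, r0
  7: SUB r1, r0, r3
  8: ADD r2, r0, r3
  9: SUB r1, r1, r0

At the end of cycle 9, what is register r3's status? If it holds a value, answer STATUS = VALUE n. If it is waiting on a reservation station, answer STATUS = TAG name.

STATUS = TAG Mul1

c1: issue MUL r0<-Mul1 | r0:Mul1,r1:5,r2:2,r3:6
c2: issue MUL r0<-Mul2 | r0:Mul2,r1:5,r2:2,r3:6
c3: issue SUB r2<-Add1 | r0:Mul2,r1:5,r2:Add1,r3:6
c4: issue SUB r0<-Add2 | r0:Add2,r1:5,r2:Add1,r3:6
c5: stall | r0:Add2,r1:5,r2:Add1,r3:6
c6: CDB Add1=-4; stall | r0:Add2,r1:5,r2:-4,r3:6
c7: CDB Mul1=18; issue MUL r3<-Mul1 | r0:Add2,r1:5,r2:-4,r3:Mul1
c8: stall | r0:Add2,r1:5,r2:-4,r3:Mul1
c9: stall | r0:Add2,r1:5,r2:-4,r3:Mul1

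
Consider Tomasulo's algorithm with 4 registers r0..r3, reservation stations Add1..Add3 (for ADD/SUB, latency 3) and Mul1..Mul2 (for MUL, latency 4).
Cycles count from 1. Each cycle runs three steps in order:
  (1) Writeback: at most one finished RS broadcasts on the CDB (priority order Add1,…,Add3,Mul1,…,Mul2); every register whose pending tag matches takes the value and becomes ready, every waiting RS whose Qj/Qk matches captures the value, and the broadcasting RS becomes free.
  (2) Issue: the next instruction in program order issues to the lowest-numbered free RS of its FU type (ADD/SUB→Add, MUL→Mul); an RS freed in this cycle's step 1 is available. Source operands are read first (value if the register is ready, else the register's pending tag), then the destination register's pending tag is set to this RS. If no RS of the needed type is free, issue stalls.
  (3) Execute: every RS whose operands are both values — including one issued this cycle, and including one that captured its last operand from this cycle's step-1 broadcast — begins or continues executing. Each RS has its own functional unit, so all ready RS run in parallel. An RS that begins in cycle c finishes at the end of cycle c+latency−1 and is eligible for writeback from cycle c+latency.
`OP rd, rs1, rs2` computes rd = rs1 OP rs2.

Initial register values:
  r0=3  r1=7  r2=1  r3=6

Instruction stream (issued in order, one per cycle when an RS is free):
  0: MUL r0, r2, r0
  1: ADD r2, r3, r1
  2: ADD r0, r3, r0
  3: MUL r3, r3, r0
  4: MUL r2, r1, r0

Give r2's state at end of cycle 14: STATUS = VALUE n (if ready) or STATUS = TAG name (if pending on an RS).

STATUS = VALUE 63

cycle 1: issue MUL r0<-Mul1 // r0:Mul1,r1:7,r2:1,r3:6
cycle 2: issue ADD r2<-Add1 // r0:Mul1,r1:7,r2:Add1,r3:6
cycle 3: issue ADD r0<-Add2 // r0:Add2,r1:7,r2:Add1,r3:6
cycle 4: issue MUL r3<-Mul2 // r0:Add2,r1:7,r2:Add1,r3:Mul2
cycle 5: CDB Add1=13; stall // r0:Add2,r1:7,r2:13,r3:Mul2
cycle 6: CDB Mul1=3; issue MUL r2<-Mul1 // r0:Add2,r1:7,r2:Mul1,r3:Mul2
cycle 7: - // r0:Add2,r1:7,r2:Mul1,r3:Mul2
cycle 8: - // r0:Add2,r1:7,r2:Mul1,r3:Mul2
cycle 9: CDB Add2=9 // r0:9,r1:7,r2:Mul1,r3:Mul2
cycle 10: - // r0:9,r1:7,r2:Mul1,r3:Mul2
cycle 11: - // r0:9,r1:7,r2:Mul1,r3:Mul2
cycle 12: - // r0:9,r1:7,r2:Mul1,r3:Mul2
cycle 13: CDB Mul1=63 // r0:9,r1:7,r2:63,r3:Mul2
cycle 14: CDB Mul2=54 // r0:9,r1:7,r2:63,r3:54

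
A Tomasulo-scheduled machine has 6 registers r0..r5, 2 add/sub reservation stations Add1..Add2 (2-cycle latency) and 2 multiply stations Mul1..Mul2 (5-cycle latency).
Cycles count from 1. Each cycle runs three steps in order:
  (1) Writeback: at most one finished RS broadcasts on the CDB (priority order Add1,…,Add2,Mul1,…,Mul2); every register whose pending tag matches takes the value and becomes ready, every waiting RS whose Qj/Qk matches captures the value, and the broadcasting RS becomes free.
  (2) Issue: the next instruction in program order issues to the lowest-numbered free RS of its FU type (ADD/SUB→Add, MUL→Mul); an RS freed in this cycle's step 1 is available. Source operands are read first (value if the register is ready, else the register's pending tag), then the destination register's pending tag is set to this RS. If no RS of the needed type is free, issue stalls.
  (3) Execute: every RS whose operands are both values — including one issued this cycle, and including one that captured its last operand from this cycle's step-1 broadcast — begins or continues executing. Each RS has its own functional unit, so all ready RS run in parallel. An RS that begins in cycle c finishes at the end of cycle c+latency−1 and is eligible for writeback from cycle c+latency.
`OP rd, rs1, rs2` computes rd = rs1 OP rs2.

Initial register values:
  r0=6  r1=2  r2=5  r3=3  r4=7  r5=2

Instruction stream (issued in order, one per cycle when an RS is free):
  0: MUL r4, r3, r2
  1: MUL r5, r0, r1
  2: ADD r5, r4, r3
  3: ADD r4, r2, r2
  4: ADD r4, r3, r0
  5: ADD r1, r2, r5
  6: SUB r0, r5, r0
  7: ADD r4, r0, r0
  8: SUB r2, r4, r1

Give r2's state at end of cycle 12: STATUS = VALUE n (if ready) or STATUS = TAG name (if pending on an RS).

STATUS = TAG Add2

c1: issue MUL r4<-Mul1 | r0:6,r1:2,r2:5,r3:3,r4:Mul1,r5:2
c2: issue MUL r5<-Mul2 | r0:6,r1:2,r2:5,r3:3,r4:Mul1,r5:Mul2
c3: issue ADD r5<-Add1 | r0:6,r1:2,r2:5,r3:3,r4:Mul1,r5:Add1
c4: issue ADD r4<-Add2 | r0:6,r1:2,r2:5,r3:3,r4:Add2,r5:Add1
c5: stall | r0:6,r1:2,r2:5,r3:3,r4:Add2,r5:Add1
c6: CDB Add2=10; issue ADD r4<-Add2 | r0:6,r1:2,r2:5,r3:3,r4:Add2,r5:Add1
c7: CDB Mul1=15; stall | r0:6,r1:2,r2:5,r3:3,r4:Add2,r5:Add1
c8: CDB Add2=9; issue ADD r1<-Add2 | r0:6,r1:Add2,r2:5,r3:3,r4:9,r5:Add1
c9: CDB Add1=18; issue SUB r0<-Add1 | r0:Add1,r1:Add2,r2:5,r3:3,r4:9,r5:18
c10: CDB Mul2=12; stall | r0:Add1,r1:Add2,r2:5,r3:3,r4:9,r5:18
c11: CDB Add1=12; issue ADD r4<-Add1 | r0:12,r1:Add2,r2:5,r3:3,r4:Add1,r5:18
c12: CDB Add2=23; issue SUB r2<-Add2 | r0:12,r1:23,r2:Add2,r3:3,r4:Add1,r5:18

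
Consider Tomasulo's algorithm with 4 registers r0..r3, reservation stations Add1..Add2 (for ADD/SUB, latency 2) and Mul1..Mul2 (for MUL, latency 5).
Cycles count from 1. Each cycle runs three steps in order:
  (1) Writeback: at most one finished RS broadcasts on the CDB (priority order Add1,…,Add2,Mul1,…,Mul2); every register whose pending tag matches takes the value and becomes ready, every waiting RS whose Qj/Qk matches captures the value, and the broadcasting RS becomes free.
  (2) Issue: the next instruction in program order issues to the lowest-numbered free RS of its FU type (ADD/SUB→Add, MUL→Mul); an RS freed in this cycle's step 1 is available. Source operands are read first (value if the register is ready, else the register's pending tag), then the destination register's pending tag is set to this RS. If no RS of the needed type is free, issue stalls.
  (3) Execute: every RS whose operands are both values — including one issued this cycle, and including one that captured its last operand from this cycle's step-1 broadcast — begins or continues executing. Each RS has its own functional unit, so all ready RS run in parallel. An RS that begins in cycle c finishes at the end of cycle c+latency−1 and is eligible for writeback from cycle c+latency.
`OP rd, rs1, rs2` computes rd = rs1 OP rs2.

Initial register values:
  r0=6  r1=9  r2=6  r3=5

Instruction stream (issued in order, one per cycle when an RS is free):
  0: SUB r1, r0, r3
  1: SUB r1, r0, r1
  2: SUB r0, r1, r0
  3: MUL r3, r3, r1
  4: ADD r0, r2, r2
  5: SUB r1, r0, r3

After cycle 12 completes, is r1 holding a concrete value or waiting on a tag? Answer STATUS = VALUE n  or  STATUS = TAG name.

STATUS = VALUE -13

c1: issue SUB r1<-Add1 | r0:6,r1:Add1,r2:6,r3:5
c2: issue SUB r1<-Add2 | r0:6,r1:Add2,r2:6,r3:5
c3: CDB Add1=1; issue SUB r0<-Add1 | r0:Add1,r1:Add2,r2:6,r3:5
c4: issue MUL r3<-Mul1 | r0:Add1,r1:Add2,r2:6,r3:Mul1
c5: CDB Add2=5; issue ADD r0<-Add2 | r0:Add2,r1:5,r2:6,r3:Mul1
c6: stall | r0:Add2,r1:5,r2:6,r3:Mul1
c7: CDB Add1=-1; issue SUB r1<-Add1 | r0:Add2,r1:Add1,r2:6,r3:Mul1
c8: CDB Add2=12 | r0:12,r1:Add1,r2:6,r3:Mul1
c9: - | r0:12,r1:Add1,r2:6,r3:Mul1
c10: CDB Mul1=25 | r0:12,r1:Add1,r2:6,r3:25
c11: - | r0:12,r1:Add1,r2:6,r3:25
c12: CDB Add1=-13 | r0:12,r1:-13,r2:6,r3:25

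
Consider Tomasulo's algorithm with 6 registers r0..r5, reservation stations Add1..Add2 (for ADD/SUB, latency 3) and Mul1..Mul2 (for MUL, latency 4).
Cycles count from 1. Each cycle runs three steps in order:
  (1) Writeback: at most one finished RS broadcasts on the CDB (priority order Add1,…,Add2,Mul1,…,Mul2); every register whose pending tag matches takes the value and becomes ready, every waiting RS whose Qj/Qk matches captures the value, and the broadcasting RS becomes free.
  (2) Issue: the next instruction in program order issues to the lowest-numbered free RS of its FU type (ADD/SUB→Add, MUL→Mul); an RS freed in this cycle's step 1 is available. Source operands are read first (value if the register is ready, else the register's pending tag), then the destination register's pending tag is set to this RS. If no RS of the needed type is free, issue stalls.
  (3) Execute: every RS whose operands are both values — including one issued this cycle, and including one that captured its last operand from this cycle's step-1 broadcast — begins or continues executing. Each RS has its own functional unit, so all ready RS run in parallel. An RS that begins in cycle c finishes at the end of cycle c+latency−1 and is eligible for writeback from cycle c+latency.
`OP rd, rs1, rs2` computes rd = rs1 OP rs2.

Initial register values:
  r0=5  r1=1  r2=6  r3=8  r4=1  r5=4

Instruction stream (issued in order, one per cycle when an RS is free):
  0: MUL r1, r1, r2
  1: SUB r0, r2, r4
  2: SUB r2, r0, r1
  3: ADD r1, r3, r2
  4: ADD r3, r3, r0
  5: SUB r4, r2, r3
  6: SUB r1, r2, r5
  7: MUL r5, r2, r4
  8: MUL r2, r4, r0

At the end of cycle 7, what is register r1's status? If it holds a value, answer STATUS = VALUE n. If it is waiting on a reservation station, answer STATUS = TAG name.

STATUS = TAG Add1

  c1: issue MUL r1<-Mul1  regs: r0:5,r1:Mul1,r2:6,r3:8,r4:1,r5:4
  c2: issue SUB r0<-Add1  regs: r0:Add1,r1:Mul1,r2:6,r3:8,r4:1,r5:4
  c3: issue SUB r2<-Add2  regs: r0:Add1,r1:Mul1,r2:Add2,r3:8,r4:1,r5:4
  c4: stall  regs: r0:Add1,r1:Mul1,r2:Add2,r3:8,r4:1,r5:4
  c5: CDB Add1=5; issue ADD r1<-Add1  regs: r0:5,r1:Add1,r2:Add2,r3:8,r4:1,r5:4
  c6: CDB Mul1=6; stall  regs: r0:5,r1:Add1,r2:Add2,r3:8,r4:1,r5:4
  c7: stall  regs: r0:5,r1:Add1,r2:Add2,r3:8,r4:1,r5:4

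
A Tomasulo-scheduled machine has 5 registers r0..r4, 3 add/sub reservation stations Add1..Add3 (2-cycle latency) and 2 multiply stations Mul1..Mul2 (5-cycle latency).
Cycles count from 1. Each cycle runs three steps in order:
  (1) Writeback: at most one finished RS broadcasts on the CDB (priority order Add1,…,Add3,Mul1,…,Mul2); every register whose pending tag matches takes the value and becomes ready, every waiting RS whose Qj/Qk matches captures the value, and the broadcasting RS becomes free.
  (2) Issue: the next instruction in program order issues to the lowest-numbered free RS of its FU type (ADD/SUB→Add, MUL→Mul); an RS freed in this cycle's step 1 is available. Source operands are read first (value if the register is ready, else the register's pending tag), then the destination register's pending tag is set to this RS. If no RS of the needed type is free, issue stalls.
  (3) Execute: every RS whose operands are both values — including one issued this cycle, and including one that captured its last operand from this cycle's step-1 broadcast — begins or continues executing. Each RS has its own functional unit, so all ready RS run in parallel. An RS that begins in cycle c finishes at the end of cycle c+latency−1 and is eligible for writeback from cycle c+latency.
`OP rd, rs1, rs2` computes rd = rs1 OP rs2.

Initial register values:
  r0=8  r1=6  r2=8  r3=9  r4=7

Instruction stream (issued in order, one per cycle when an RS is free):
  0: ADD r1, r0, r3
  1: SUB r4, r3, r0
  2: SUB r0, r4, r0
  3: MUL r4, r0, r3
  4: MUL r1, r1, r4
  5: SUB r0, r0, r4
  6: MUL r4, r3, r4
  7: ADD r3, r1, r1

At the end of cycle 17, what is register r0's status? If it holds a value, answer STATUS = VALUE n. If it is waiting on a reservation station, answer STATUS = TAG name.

STATUS = VALUE 56

  c1: issue ADD r1<-Add1  regs: r0:8,r1:Add1,r2:8,r3:9,r4:7
  c2: issue SUB r4<-Add2  regs: r0:8,r1:Add1,r2:8,r3:9,r4:Add2
  c3: CDB Add1=17; issue SUB r0<-Add1  regs: r0:Add1,r1:17,r2:8,r3:9,r4:Add2
  c4: CDB Add2=1; issue MUL r4<-Mul1  regs: r0:Add1,r1:17,r2:8,r3:9,r4:Mul1
  c5: issue MUL r1<-Mul2  regs: r0:Add1,r1:Mul2,r2:8,r3:9,r4:Mul1
  c6: CDB Add1=-7; issue SUB r0<-Add1  regs: r0:Add1,r1:Mul2,r2:8,r3:9,r4:Mul1
  c7: stall  regs: r0:Add1,r1:Mul2,r2:8,r3:9,r4:Mul1
  c8: stall  regs: r0:Add1,r1:Mul2,r2:8,r3:9,r4:Mul1
  c9: stall  regs: r0:Add1,r1:Mul2,r2:8,r3:9,r4:Mul1
  c10: stall  regs: r0:Add1,r1:Mul2,r2:8,r3:9,r4:Mul1
  c11: CDB Mul1=-63; issue MUL r4<-Mul1  regs: r0:Add1,r1:Mul2,r2:8,r3:9,r4:Mul1
  c12: issue ADD r3<-Add2  regs: r0:Add1,r1:Mul2,r2:8,r3:Add2,r4:Mul1
  c13: CDB Add1=56  regs: r0:56,r1:Mul2,r2:8,r3:Add2,r4:Mul1
  c14: -  regs: r0:56,r1:Mul2,r2:8,r3:Add2,r4:Mul1
  c15: -  regs: r0:56,r1:Mul2,r2:8,r3:Add2,r4:Mul1
  c16: CDB Mul1=-567  regs: r0:56,r1:Mul2,r2:8,r3:Add2,r4:-567
  c17: CDB Mul2=-1071  regs: r0:56,r1:-1071,r2:8,r3:Add2,r4:-567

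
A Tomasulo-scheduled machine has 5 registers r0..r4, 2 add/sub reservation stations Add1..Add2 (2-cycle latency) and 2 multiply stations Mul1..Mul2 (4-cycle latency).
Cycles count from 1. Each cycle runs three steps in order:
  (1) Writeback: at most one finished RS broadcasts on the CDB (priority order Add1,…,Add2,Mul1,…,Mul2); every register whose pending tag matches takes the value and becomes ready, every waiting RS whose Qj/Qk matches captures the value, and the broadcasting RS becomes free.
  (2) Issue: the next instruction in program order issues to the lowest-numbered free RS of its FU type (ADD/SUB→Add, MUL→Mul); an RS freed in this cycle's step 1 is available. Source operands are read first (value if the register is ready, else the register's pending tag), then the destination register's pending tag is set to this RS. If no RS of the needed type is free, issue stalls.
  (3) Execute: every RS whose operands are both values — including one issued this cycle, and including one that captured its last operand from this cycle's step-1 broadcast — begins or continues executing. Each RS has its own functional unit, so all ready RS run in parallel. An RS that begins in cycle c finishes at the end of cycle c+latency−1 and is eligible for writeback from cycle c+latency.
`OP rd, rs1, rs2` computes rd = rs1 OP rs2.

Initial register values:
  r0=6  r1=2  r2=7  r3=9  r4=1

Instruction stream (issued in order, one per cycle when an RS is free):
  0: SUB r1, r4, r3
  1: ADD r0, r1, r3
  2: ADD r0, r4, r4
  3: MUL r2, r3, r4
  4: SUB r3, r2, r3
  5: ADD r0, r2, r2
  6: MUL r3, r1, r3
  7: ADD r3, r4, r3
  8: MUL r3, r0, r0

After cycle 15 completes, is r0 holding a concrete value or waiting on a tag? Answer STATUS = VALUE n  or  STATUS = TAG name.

STATUS = VALUE 18

cycle 1: issue SUB r1<-Add1 // r0:6,r1:Add1,r2:7,r3:9,r4:1
cycle 2: issue ADD r0<-Add2 // r0:Add2,r1:Add1,r2:7,r3:9,r4:1
cycle 3: CDB Add1=-8; issue ADD r0<-Add1 // r0:Add1,r1:-8,r2:7,r3:9,r4:1
cycle 4: issue MUL r2<-Mul1 // r0:Add1,r1:-8,r2:Mul1,r3:9,r4:1
cycle 5: CDB Add1=2; issue SUB r3<-Add1 // r0:2,r1:-8,r2:Mul1,r3:Add1,r4:1
cycle 6: CDB Add2=1; issue ADD r0<-Add2 // r0:Add2,r1:-8,r2:Mul1,r3:Add1,r4:1
cycle 7: issue MUL r3<-Mul2 // r0:Add2,r1:-8,r2:Mul1,r3:Mul2,r4:1
cycle 8: CDB Mul1=9; stall // r0:Add2,r1:-8,r2:9,r3:Mul2,r4:1
cycle 9: stall // r0:Add2,r1:-8,r2:9,r3:Mul2,r4:1
cycle 10: CDB Add1=0; issue ADD r3<-Add1 // r0:Add2,r1:-8,r2:9,r3:Add1,r4:1
cycle 11: CDB Add2=18; issue MUL r3<-Mul1 // r0:18,r1:-8,r2:9,r3:Mul1,r4:1
cycle 12: - // r0:18,r1:-8,r2:9,r3:Mul1,r4:1
cycle 13: - // r0:18,r1:-8,r2:9,r3:Mul1,r4:1
cycle 14: CDB Mul2=0 // r0:18,r1:-8,r2:9,r3:Mul1,r4:1
cycle 15: CDB Mul1=324 // r0:18,r1:-8,r2:9,r3:324,r4:1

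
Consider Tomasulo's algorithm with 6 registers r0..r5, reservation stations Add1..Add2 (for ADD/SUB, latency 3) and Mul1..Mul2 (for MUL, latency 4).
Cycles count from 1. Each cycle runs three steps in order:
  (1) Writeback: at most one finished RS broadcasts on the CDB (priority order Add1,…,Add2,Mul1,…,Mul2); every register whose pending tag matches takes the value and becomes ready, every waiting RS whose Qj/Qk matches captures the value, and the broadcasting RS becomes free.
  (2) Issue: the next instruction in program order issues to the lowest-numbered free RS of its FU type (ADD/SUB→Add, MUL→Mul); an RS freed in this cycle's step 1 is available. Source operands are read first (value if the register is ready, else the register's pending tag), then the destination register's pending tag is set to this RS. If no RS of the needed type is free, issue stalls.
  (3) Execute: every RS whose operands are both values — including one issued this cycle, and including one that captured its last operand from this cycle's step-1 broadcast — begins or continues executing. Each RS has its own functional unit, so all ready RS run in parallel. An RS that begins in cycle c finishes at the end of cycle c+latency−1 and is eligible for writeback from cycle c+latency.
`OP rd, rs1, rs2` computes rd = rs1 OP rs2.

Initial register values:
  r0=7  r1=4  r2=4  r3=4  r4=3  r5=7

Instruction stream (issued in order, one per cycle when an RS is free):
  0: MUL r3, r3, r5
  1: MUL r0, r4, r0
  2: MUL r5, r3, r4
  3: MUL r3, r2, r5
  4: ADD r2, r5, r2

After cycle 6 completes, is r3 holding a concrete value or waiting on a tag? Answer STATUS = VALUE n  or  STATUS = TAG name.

STATUS = TAG Mul2

  c1: issue MUL r3<-Mul1  regs: r0:7,r1:4,r2:4,r3:Mul1,r4:3,r5:7
  c2: issue MUL r0<-Mul2  regs: r0:Mul2,r1:4,r2:4,r3:Mul1,r4:3,r5:7
  c3: stall  regs: r0:Mul2,r1:4,r2:4,r3:Mul1,r4:3,r5:7
  c4: stall  regs: r0:Mul2,r1:4,r2:4,r3:Mul1,r4:3,r5:7
  c5: CDB Mul1=28; issue MUL r5<-Mul1  regs: r0:Mul2,r1:4,r2:4,r3:28,r4:3,r5:Mul1
  c6: CDB Mul2=21; issue MUL r3<-Mul2  regs: r0:21,r1:4,r2:4,r3:Mul2,r4:3,r5:Mul1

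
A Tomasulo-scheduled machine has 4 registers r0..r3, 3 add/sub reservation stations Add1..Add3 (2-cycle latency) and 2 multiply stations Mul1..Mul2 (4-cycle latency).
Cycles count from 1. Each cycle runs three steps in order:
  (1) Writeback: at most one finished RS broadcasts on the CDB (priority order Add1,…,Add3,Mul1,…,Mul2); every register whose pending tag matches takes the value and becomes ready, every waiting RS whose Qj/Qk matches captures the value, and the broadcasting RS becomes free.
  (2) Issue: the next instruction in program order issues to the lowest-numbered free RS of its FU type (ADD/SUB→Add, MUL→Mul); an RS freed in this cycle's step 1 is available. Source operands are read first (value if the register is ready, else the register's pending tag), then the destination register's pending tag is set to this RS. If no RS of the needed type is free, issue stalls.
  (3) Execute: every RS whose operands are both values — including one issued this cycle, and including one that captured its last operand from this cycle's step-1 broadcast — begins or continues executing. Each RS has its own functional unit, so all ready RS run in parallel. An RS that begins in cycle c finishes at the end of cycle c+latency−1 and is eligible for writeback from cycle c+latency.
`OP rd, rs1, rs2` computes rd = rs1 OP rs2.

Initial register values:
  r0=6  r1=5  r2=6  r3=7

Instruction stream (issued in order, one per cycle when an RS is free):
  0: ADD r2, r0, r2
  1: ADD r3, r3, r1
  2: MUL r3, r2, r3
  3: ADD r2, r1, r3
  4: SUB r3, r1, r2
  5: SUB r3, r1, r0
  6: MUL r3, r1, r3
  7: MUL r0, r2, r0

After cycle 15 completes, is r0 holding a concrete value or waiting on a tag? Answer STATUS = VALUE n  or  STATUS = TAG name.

c1: issue ADD r2<-Add1 | r0:6,r1:5,r2:Add1,r3:7
c2: issue ADD r3<-Add2 | r0:6,r1:5,r2:Add1,r3:Add2
c3: CDB Add1=12; issue MUL r3<-Mul1 | r0:6,r1:5,r2:12,r3:Mul1
c4: CDB Add2=12; issue ADD r2<-Add1 | r0:6,r1:5,r2:Add1,r3:Mul1
c5: issue SUB r3<-Add2 | r0:6,r1:5,r2:Add1,r3:Add2
c6: issue SUB r3<-Add3 | r0:6,r1:5,r2:Add1,r3:Add3
c7: issue MUL r3<-Mul2 | r0:6,r1:5,r2:Add1,r3:Mul2
c8: CDB Add3=-1; stall | r0:6,r1:5,r2:Add1,r3:Mul2
c9: CDB Mul1=144; issue MUL r0<-Mul1 | r0:Mul1,r1:5,r2:Add1,r3:Mul2
c10: - | r0:Mul1,r1:5,r2:Add1,r3:Mul2
c11: CDB Add1=149 | r0:Mul1,r1:5,r2:149,r3:Mul2
c12: CDB Mul2=-5 | r0:Mul1,r1:5,r2:149,r3:-5
c13: CDB Add2=-144 | r0:Mul1,r1:5,r2:149,r3:-5
c14: - | r0:Mul1,r1:5,r2:149,r3:-5
c15: CDB Mul1=894 | r0:894,r1:5,r2:149,r3:-5

STATUS = VALUE 894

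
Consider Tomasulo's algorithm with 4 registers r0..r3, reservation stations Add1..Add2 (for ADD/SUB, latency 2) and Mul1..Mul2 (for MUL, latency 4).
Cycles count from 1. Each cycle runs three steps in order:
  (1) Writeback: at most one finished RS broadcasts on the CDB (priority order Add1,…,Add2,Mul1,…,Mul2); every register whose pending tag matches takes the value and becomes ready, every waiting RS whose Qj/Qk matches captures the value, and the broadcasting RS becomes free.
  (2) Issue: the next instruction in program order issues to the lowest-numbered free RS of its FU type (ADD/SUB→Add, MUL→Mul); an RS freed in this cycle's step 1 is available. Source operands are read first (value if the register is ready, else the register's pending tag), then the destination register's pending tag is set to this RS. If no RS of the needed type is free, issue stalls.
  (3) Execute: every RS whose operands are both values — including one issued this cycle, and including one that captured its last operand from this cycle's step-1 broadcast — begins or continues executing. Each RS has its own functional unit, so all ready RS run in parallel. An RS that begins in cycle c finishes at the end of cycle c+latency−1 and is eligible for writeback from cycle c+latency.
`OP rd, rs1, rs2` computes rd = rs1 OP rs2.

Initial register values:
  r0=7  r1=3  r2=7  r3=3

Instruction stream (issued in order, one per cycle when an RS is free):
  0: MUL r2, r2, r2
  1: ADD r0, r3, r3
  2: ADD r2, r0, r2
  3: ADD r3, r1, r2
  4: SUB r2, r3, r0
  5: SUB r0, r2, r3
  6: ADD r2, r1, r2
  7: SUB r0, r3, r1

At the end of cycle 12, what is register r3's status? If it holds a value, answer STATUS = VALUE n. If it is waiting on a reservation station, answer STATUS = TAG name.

STATUS = VALUE 58

  c1: issue MUL r2<-Mul1  regs: r0:7,r1:3,r2:Mul1,r3:3
  c2: issue ADD r0<-Add1  regs: r0:Add1,r1:3,r2:Mul1,r3:3
  c3: issue ADD r2<-Add2  regs: r0:Add1,r1:3,r2:Add2,r3:3
  c4: CDB Add1=6; issue ADD r3<-Add1  regs: r0:6,r1:3,r2:Add2,r3:Add1
  c5: CDB Mul1=49; stall  regs: r0:6,r1:3,r2:Add2,r3:Add1
  c6: stall  regs: r0:6,r1:3,r2:Add2,r3:Add1
  c7: CDB Add2=55; issue SUB r2<-Add2  regs: r0:6,r1:3,r2:Add2,r3:Add1
  c8: stall  regs: r0:6,r1:3,r2:Add2,r3:Add1
  c9: CDB Add1=58; issue SUB r0<-Add1  regs: r0:Add1,r1:3,r2:Add2,r3:58
  c10: stall  regs: r0:Add1,r1:3,r2:Add2,r3:58
  c11: CDB Add2=52; issue ADD r2<-Add2  regs: r0:Add1,r1:3,r2:Add2,r3:58
  c12: stall  regs: r0:Add1,r1:3,r2:Add2,r3:58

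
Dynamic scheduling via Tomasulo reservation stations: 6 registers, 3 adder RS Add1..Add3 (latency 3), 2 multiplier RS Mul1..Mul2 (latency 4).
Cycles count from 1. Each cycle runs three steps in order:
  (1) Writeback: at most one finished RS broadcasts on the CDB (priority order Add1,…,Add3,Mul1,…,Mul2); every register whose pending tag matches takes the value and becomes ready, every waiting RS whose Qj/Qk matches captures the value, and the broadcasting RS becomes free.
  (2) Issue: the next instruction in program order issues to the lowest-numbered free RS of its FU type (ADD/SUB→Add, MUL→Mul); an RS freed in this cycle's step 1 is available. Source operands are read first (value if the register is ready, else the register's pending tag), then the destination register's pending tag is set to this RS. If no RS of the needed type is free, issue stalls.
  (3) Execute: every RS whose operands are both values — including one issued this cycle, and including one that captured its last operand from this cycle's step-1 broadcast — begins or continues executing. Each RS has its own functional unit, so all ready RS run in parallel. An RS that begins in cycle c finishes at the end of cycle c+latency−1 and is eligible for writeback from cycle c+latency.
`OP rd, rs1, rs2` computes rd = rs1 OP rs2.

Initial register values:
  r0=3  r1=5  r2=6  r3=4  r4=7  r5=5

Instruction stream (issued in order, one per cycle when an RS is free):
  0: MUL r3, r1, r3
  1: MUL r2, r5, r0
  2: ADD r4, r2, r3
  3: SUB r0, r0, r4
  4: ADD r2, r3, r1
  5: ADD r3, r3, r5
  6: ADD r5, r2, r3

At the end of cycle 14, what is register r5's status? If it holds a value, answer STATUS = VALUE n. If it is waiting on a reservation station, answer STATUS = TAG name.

STATUS = VALUE 50

  c1: issue MUL r3<-Mul1  regs: r0:3,r1:5,r2:6,r3:Mul1,r4:7,r5:5
  c2: issue MUL r2<-Mul2  regs: r0:3,r1:5,r2:Mul2,r3:Mul1,r4:7,r5:5
  c3: issue ADD r4<-Add1  regs: r0:3,r1:5,r2:Mul2,r3:Mul1,r4:Add1,r5:5
  c4: issue SUB r0<-Add2  regs: r0:Add2,r1:5,r2:Mul2,r3:Mul1,r4:Add1,r5:5
  c5: CDB Mul1=20; issue ADD r2<-Add3  regs: r0:Add2,r1:5,r2:Add3,r3:20,r4:Add1,r5:5
  c6: CDB Mul2=15; stall  regs: r0:Add2,r1:5,r2:Add3,r3:20,r4:Add1,r5:5
  c7: stall  regs: r0:Add2,r1:5,r2:Add3,r3:20,r4:Add1,r5:5
  c8: CDB Add3=25; issue ADD r3<-Add3  regs: r0:Add2,r1:5,r2:25,r3:Add3,r4:Add1,r5:5
  c9: CDB Add1=35; issue ADD r5<-Add1  regs: r0:Add2,r1:5,r2:25,r3:Add3,r4:35,r5:Add1
  c10: -  regs: r0:Add2,r1:5,r2:25,r3:Add3,r4:35,r5:Add1
  c11: CDB Add3=25  regs: r0:Add2,r1:5,r2:25,r3:25,r4:35,r5:Add1
  c12: CDB Add2=-32  regs: r0:-32,r1:5,r2:25,r3:25,r4:35,r5:Add1
  c13: -  regs: r0:-32,r1:5,r2:25,r3:25,r4:35,r5:Add1
  c14: CDB Add1=50  regs: r0:-32,r1:5,r2:25,r3:25,r4:35,r5:50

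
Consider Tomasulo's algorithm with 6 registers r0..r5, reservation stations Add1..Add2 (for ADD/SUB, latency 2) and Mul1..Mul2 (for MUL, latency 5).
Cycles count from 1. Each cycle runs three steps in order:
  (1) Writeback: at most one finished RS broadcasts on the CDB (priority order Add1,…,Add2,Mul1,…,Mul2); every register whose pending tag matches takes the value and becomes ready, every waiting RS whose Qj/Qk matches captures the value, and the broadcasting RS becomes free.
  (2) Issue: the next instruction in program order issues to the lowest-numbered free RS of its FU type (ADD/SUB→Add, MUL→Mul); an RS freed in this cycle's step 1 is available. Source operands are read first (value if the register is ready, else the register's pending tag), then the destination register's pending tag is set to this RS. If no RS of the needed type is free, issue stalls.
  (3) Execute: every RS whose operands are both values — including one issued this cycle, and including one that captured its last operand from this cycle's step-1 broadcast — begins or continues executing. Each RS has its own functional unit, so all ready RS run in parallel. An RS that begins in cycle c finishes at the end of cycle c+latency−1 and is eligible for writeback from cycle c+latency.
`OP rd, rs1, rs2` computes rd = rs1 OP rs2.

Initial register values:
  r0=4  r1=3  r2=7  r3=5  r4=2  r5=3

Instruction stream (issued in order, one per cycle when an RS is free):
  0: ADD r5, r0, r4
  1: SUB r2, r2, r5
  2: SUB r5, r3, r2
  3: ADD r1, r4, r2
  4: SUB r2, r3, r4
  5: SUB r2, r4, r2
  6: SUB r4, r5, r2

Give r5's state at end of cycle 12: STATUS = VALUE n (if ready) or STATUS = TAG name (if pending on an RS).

STATUS = VALUE 4

  c1: issue ADD r5<-Add1  regs: r0:4,r1:3,r2:7,r3:5,r4:2,r5:Add1
  c2: issue SUB r2<-Add2  regs: r0:4,r1:3,r2:Add2,r3:5,r4:2,r5:Add1
  c3: CDB Add1=6; issue SUB r5<-Add1  regs: r0:4,r1:3,r2:Add2,r3:5,r4:2,r5:Add1
  c4: stall  regs: r0:4,r1:3,r2:Add2,r3:5,r4:2,r5:Add1
  c5: CDB Add2=1; issue ADD r1<-Add2  regs: r0:4,r1:Add2,r2:1,r3:5,r4:2,r5:Add1
  c6: stall  regs: r0:4,r1:Add2,r2:1,r3:5,r4:2,r5:Add1
  c7: CDB Add1=4; issue SUB r2<-Add1  regs: r0:4,r1:Add2,r2:Add1,r3:5,r4:2,r5:4
  c8: CDB Add2=3; issue SUB r2<-Add2  regs: r0:4,r1:3,r2:Add2,r3:5,r4:2,r5:4
  c9: CDB Add1=3; issue SUB r4<-Add1  regs: r0:4,r1:3,r2:Add2,r3:5,r4:Add1,r5:4
  c10: -  regs: r0:4,r1:3,r2:Add2,r3:5,r4:Add1,r5:4
  c11: CDB Add2=-1  regs: r0:4,r1:3,r2:-1,r3:5,r4:Add1,r5:4
  c12: -  regs: r0:4,r1:3,r2:-1,r3:5,r4:Add1,r5:4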